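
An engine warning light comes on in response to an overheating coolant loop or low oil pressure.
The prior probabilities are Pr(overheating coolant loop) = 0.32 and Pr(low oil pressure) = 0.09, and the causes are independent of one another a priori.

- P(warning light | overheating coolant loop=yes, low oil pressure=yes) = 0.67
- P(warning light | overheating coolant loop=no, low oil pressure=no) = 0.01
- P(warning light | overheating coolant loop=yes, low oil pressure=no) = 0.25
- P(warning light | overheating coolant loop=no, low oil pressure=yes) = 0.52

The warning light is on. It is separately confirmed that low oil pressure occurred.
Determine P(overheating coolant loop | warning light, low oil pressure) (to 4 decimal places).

Numerator (weight on configurations with overheating coolant loop): 0.67×0.32 = 0.214400
Normalizer over all consistent configurations: 0.52×0.68 + 0.67×0.32 = 0.568000
Posterior = 0.214400 / 0.568000 ≈ 0.3775

P(overheating coolant loop | warning light, low oil pressure) ≈ 0.3775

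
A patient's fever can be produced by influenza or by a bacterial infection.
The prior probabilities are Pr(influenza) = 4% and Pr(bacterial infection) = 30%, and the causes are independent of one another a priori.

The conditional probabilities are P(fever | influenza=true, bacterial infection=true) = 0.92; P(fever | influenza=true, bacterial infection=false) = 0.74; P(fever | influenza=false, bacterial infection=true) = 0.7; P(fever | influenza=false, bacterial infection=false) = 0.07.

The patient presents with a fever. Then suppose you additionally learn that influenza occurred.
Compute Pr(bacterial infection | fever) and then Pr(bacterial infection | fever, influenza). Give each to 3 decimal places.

Pr(bacterial infection | fever) ≈ 0.758; Pr(bacterial infection | fever, influenza) ≈ 0.348

P(fever) = 0.07*0.96*0.7 + 0.7*0.96*0.3 + 0.74*0.04*0.7 + 0.92*0.04*0.3 = 0.047040 + 0.201600 + 0.020720 + 0.011040 = 0.280400
Restricting to configurations with bacterial infection present: 0.201600 + 0.011040 = 0.212640.
So P(bacterial infection | fever) = 0.212640/0.280400 ≈ 0.758.

Now also conditioning on influenza=true:
Weight on bacterial infection=true, given the evidence: 0.92*0.3 = 0.276000
The normalizing constant is 0.74*0.7 + 0.92*0.3 = 0.794000
Posterior = 0.276000 / 0.794000 ≈ 0.348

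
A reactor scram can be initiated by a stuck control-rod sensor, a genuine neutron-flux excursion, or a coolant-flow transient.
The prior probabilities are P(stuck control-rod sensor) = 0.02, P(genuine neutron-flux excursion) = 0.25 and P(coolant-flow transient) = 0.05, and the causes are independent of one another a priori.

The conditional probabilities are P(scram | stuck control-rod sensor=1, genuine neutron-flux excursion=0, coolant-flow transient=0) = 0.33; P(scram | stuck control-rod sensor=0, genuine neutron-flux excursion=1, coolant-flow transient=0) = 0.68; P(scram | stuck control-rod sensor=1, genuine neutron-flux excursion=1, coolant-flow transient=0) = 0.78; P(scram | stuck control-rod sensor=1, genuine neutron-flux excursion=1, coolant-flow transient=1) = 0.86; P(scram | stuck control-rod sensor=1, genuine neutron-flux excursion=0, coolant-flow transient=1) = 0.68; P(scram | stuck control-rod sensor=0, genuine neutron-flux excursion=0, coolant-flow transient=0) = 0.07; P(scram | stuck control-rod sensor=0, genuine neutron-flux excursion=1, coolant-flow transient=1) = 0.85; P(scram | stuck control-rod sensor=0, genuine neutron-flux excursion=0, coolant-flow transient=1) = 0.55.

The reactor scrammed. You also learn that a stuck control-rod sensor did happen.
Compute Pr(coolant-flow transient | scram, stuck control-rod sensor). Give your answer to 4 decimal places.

Pr(coolant-flow transient | scram, stuck control-rod sensor) ≈ 0.0794

Numerator (weight on configurations with coolant-flow transient): 0.025500 + 0.010750 = 0.036250
The normalizing constant is 0.33×0.75×0.95 + 0.68×0.75×0.05 + 0.78×0.25×0.95 + 0.86×0.25×0.05 = 0.456625
P(coolant-flow transient | scram, stuck control-rod sensor) = 0.036250/0.456625 ≈ 0.0794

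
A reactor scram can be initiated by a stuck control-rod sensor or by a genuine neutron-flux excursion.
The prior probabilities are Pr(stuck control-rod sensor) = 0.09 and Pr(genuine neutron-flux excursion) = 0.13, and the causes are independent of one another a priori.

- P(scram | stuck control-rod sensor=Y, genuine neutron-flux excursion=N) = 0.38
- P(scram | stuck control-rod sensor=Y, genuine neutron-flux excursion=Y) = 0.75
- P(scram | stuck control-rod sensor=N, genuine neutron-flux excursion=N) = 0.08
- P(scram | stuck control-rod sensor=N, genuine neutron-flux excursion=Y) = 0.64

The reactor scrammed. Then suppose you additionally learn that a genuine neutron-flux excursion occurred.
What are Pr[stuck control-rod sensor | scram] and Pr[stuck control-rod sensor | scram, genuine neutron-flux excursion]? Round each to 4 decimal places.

P(scram) = 0.08·0.91·0.87 + 0.64·0.91·0.13 + 0.38·0.09·0.87 + 0.75·0.09·0.13 = 0.063336 + 0.075712 + 0.029754 + 0.008775 = 0.177577
Restricting to configurations with stuck control-rod sensor present: 0.029754 + 0.008775 = 0.038529.
Hence the posterior is 0.038529/0.177577 ≈ 0.2170.

With the extra evidence:
P(scram | genuine neutron-flux excursion) = 0.64*0.91 + 0.75*0.09 = 0.582400 + 0.067500 = 0.649900
Restricting to configurations with stuck control-rod sensor present: 0.75*0.09 = 0.067500.
Hence the posterior is 0.067500/0.649900 ≈ 0.1039.
— genuine neutron-flux excursion explains away the evidence for stuck control-rod sensor.

Pr[stuck control-rod sensor | scram] ≈ 0.2170; Pr[stuck control-rod sensor | scram, genuine neutron-flux excursion] ≈ 0.1039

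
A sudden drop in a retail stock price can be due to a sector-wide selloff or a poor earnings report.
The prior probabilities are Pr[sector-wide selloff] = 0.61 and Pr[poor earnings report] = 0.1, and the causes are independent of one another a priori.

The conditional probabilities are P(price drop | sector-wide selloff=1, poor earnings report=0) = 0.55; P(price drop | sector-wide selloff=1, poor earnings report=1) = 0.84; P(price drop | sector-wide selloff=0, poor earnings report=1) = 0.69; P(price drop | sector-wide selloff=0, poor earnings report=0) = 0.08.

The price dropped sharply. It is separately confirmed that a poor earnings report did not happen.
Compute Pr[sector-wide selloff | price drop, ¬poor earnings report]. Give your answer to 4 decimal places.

Sum P(price drop|·) weighted by the priors over both values of sector-wide selloff:
  P(price drop | ¬poor earnings report) = 0.08*0.39 + 0.55*0.61
        = 0.031200 + 0.335500 = 0.366700
Keeping only the sector-wide selloff-present terms gives 0.335500, so
  P(sector-wide selloff | price drop, ¬poor earnings report) = 0.335500 / 0.366700 ≈ 0.9149

Pr[sector-wide selloff | price drop, ¬poor earnings report] ≈ 0.9149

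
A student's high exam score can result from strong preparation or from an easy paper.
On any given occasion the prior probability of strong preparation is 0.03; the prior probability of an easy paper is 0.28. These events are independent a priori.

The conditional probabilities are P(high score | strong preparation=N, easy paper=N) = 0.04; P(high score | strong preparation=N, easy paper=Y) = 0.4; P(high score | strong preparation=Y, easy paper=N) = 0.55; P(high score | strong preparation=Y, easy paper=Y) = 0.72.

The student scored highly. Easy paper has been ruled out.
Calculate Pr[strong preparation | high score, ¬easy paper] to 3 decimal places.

Pr[strong preparation | high score, ¬easy paper] ≈ 0.298

Sum P(high score|·) weighted by the priors over both values of strong preparation:
  P(high score | ¬easy paper) = 0.04*0.97 + 0.55*0.03
        = 0.038800 + 0.016500 = 0.055300
The terms with strong preparation present sum to 0.016500, so
  P(strong preparation | high score, ¬easy paper) = 0.016500 / 0.055300 ≈ 0.298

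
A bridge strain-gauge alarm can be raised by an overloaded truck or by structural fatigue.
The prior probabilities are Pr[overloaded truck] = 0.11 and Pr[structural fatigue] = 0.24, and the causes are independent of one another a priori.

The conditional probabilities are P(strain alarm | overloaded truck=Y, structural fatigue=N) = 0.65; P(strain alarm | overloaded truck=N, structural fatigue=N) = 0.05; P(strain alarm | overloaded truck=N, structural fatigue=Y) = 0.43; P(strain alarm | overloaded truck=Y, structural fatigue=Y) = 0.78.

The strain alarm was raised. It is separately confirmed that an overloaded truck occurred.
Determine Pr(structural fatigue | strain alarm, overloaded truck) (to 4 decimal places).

Enumerate both values of structural fatigue and weight by the priors:
  P(strain alarm | overloaded truck) = 0.65·0.76 + 0.78·0.24
        = 0.494000 + 0.187200 = 0.681200
The terms with structural fatigue present sum to 0.187200, so
  P(structural fatigue | strain alarm, overloaded truck) = 0.187200 / 0.681200 ≈ 0.2748

Pr(structural fatigue | strain alarm, overloaded truck) ≈ 0.2748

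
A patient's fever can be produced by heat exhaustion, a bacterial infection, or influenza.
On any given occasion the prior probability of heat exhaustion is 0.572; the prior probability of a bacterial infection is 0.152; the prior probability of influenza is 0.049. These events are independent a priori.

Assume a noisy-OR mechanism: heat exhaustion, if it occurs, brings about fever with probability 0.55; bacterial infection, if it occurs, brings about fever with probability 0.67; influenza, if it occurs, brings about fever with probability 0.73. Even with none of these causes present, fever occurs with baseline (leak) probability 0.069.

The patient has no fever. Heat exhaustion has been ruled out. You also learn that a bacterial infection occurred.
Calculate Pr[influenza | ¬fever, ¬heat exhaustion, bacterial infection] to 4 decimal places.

Under noisy-OR, P(fever | causes) = 1 − (1−0.069)·∏(1−qᵢ) over the active causes.
P(¬fever | ¬heat exhaustion, bacterial infection) = 0.30723×0.951 + 0.082952×0.049 = 0.292176 + 0.004065 = 0.296241
Restricting to configurations with influenza present: 0.082952×0.049 = 0.004065.
So P(influenza | ¬fever, ¬heat exhaustion, bacterial infection) = 0.004065/0.296241 ≈ 0.0137.

Pr[influenza | ¬fever, ¬heat exhaustion, bacterial infection] ≈ 0.0137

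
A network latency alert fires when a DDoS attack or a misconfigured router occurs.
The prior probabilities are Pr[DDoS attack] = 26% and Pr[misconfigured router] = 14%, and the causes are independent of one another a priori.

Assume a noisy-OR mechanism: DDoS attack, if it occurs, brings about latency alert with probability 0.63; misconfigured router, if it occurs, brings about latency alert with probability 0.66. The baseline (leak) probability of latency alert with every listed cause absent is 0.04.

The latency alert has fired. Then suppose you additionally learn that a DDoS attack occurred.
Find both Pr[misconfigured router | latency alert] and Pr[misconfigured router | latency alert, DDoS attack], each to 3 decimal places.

Under noisy-OR, P(latency alert | causes) = 1 − (1−0.04)·∏(1−qᵢ) over the active causes.
Sum P(latency alert|·) weighted by the priors over the 4 (DDoS attack, misconfigured router) configurations:
  P(latency alert) = 0.04*0.74*0.86 + 0.6736*0.74*0.14 + 0.6448*0.26*0.86 + 0.879232*0.26*0.14
        = 0.025456 + 0.069785 + 0.144177 + 0.032004 = 0.271422
Keeping only the misconfigured router-present terms gives 0.101789, so
  P(misconfigured router | latency alert) = 0.101789 / 0.271422 ≈ 0.375

Now condition on the additional information:
P(latency alert | DDoS attack) = 0.6448*0.86 + 0.879232*0.14 = 0.554528 + 0.123092 = 0.677620
Of this, 0.123092 comes from 0.879232*0.14 (the misconfigured router=true cases).
Hence the posterior is 0.123092/0.677620 ≈ 0.182.

Pr[misconfigured router | latency alert] ≈ 0.375; Pr[misconfigured router | latency alert, DDoS attack] ≈ 0.182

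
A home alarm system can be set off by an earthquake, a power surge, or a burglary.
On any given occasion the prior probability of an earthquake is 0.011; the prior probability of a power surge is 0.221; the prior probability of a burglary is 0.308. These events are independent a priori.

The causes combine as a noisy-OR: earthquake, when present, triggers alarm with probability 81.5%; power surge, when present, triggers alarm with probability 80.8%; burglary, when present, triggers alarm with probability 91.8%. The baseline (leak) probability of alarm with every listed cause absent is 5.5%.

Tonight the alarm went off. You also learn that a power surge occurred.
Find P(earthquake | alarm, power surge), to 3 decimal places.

P(earthquake | alarm, power surge) ≈ 0.012

Under noisy-OR, P(alarm | causes) = 1 − (1−0.055)·∏(1−qᵢ) over the active causes.
For the numerator, keep only earthquake=true terms: 0.007356 + 0.003379 = 0.010735
Denominator P(alarm | power surge): 0.81856·0.989·0.692 + 0.985122·0.989·0.308 + 0.966434·0.011·0.692 + 0.997248·0.011·0.308 = 0.871028
P(earthquake | alarm, power surge) = 0.010735/0.871028 ≈ 0.012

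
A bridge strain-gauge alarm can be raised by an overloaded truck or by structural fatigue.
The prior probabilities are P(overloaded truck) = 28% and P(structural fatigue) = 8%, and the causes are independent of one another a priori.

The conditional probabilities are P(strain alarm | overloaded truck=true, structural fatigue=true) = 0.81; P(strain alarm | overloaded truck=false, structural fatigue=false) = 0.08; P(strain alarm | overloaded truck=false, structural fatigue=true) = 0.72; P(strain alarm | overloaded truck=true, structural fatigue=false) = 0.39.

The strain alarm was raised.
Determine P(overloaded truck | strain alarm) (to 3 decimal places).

P(overloaded truck | strain alarm) ≈ 0.557

By total probability over the 4 (overloaded truck, structural fatigue) configurations:
  P(strain alarm) = 0.08×0.72×0.92 + 0.72×0.72×0.08 + 0.39×0.28×0.92 + 0.81×0.28×0.08
        = 0.052992 + 0.041472 + 0.100464 + 0.018144 = 0.213072
The terms with overloaded truck present sum to 0.118608, so
  P(overloaded truck | strain alarm) = 0.118608 / 0.213072 ≈ 0.557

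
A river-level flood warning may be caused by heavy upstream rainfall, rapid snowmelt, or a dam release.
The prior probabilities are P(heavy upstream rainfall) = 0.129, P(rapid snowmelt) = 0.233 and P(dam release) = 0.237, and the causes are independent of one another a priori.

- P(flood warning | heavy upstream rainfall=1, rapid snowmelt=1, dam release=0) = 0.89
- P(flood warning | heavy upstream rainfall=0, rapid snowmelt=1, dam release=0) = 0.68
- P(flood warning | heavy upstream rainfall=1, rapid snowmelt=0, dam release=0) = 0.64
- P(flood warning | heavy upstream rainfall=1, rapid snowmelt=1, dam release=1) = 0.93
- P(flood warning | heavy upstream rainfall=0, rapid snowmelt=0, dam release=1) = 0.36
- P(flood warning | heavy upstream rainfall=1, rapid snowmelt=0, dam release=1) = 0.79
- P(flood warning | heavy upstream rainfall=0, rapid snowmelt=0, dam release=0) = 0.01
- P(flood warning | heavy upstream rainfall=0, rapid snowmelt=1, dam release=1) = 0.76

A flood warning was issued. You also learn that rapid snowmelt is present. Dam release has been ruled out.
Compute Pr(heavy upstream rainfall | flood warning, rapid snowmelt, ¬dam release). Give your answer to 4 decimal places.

Pr(heavy upstream rainfall | flood warning, rapid snowmelt, ¬dam release) ≈ 0.1624

By total probability over both values of heavy upstream rainfall:
  P(flood warning | rapid snowmelt, ¬dam release) = 0.68·0.871 + 0.89·0.129
        = 0.592280 + 0.114810 = 0.707090
Configurations with heavy upstream rainfall contribute 0.114810, so
  P(heavy upstream rainfall | flood warning, rapid snowmelt, ¬dam release) = 0.114810 / 0.707090 ≈ 0.1624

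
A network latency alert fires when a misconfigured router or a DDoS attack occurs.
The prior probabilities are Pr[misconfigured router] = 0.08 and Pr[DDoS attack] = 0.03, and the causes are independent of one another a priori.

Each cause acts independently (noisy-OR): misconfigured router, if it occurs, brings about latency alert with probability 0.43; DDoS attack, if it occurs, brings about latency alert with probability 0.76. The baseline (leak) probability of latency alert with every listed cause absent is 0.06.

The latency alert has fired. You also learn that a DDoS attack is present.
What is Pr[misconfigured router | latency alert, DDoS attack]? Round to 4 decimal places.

Pr[misconfigured router | latency alert, DDoS attack] ≈ 0.0891

Under noisy-OR, P(latency alert | causes) = 1 − (1−0.06)·∏(1−qᵢ) over the active causes.
P(latency alert | DDoS attack) = 0.7744·0.92 + 0.871408·0.08 = 0.712448 + 0.069713 = 0.782161
The misconfigured router-present share is 0.871408·0.08 = 0.069713.
Hence the posterior is 0.069713/0.782161 ≈ 0.0891.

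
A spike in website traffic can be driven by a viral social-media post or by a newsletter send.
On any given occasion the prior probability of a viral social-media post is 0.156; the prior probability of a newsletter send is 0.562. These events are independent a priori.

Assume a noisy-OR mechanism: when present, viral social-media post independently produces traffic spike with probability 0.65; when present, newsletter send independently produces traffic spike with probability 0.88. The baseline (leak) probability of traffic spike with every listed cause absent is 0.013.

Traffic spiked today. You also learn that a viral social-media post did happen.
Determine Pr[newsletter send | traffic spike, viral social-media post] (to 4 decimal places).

Under noisy-OR, P(traffic spike | causes) = 1 − (1−0.013)·∏(1−qᵢ) over the active causes.
For the numerator, keep only newsletter send=true terms: 0.958546×0.562 = 0.538703
Denominator P(traffic spike | viral social-media post): 0.65455×0.438 + 0.958546×0.562 = 0.825396
P(newsletter send | traffic spike, viral social-media post) = 0.538703/0.825396 ≈ 0.6527

Pr[newsletter send | traffic spike, viral social-media post] ≈ 0.6527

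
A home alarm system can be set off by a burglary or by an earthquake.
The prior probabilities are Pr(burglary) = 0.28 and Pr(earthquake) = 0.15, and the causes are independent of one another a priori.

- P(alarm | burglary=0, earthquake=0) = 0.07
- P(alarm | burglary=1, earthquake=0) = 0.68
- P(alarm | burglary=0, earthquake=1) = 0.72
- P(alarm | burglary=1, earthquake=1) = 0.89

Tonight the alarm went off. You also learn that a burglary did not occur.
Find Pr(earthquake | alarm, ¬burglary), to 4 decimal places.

Pr(earthquake | alarm, ¬burglary) ≈ 0.6448

P(alarm | ¬burglary) = 0.07·0.85 + 0.72·0.15 = 0.059500 + 0.108000 = 0.167500
The earthquake-present share is 0.72·0.15 = 0.108000.
P(earthquake | alarm, ¬burglary) = 0.108000 / 0.167500 ≈ 0.6448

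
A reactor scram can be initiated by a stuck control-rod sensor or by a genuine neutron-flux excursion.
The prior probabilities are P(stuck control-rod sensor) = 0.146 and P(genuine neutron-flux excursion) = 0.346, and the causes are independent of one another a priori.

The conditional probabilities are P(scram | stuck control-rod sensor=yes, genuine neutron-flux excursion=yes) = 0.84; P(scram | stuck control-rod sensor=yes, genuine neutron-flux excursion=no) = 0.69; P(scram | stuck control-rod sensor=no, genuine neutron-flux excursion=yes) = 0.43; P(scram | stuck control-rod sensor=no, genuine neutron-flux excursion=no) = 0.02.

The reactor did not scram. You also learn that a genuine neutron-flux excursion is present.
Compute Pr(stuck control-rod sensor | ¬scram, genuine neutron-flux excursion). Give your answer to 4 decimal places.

Pr(stuck control-rod sensor | ¬scram, genuine neutron-flux excursion) ≈ 0.0458

Numerator (weight on configurations with stuck control-rod sensor): 0.16×0.146 = 0.023360
Normalizer over all consistent configurations: 0.57×0.854 + 0.16×0.146 = 0.510140
P(stuck control-rod sensor | ¬scram, genuine neutron-flux excursion) = 0.023360/0.510140 ≈ 0.0458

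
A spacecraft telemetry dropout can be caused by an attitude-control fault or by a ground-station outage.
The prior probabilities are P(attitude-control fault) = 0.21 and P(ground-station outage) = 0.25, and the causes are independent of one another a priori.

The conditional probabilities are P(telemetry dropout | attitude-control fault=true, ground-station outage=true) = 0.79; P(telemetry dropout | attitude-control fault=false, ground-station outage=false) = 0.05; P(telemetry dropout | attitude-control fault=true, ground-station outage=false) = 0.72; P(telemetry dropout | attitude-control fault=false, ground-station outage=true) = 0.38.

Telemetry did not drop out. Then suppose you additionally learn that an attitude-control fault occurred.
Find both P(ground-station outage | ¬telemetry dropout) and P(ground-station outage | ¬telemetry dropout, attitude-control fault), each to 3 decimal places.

Enumerate the 4 (attitude-control fault, ground-station outage) configurations and weight by the priors:
  P(¬telemetry dropout) = 0.95·0.79·0.75 + 0.62·0.79·0.25 + 0.28·0.21·0.75 + 0.21·0.21·0.25
        = 0.562875 + 0.122450 + 0.044100 + 0.011025 = 0.740450
Configurations with ground-station outage contribute 0.133475, so
  P(ground-station outage | ¬telemetry dropout) = 0.133475 / 0.740450 ≈ 0.180

Now condition on the additional information:
Weight on ground-station outage=true, given the evidence: 0.21·0.25 = 0.052500
Denominator P(¬telemetry dropout | attitude-control fault): 0.28·0.75 + 0.21·0.25 = 0.262500
P(ground-station outage | ¬telemetry dropout, attitude-control fault) = 0.052500/0.262500 ≈ 0.200

P(ground-station outage | ¬telemetry dropout) ≈ 0.180; P(ground-station outage | ¬telemetry dropout, attitude-control fault) ≈ 0.200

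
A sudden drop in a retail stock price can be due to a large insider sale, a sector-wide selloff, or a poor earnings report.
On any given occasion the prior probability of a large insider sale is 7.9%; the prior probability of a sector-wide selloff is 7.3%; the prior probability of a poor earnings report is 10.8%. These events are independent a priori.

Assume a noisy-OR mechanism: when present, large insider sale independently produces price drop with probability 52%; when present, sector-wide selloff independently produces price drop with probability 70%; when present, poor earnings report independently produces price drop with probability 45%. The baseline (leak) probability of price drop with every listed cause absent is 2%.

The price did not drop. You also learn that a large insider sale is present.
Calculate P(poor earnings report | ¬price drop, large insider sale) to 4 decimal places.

P(poor earnings report | ¬price drop, large insider sale) ≈ 0.0624

Under noisy-OR, P(price drop | causes) = 1 − (1−0.02)·∏(1−qᵢ) over the active causes.
Enumerate the 4 (sector-wide selloff, poor earnings report) configurations and weight by the priors:
  P(¬price drop | large insider sale) = 0.4704*0.927*0.892 + 0.25872*0.927*0.108 + 0.14112*0.073*0.892 + 0.077616*0.073*0.108
        = 0.388966 + 0.025902 + 0.009189 + 0.000612 = 0.424669
The terms with poor earnings report present sum to 0.026514, so
  P(poor earnings report | ¬price drop, large insider sale) = 0.026514 / 0.424669 ≈ 0.0624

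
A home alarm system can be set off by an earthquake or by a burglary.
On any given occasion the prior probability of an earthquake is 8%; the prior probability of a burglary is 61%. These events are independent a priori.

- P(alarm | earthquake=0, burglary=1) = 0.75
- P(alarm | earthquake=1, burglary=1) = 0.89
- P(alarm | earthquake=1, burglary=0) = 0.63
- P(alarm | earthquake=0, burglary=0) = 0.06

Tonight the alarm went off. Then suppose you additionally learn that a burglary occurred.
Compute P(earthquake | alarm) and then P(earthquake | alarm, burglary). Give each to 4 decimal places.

Weight on earthquake=true, given the evidence: 0.019656 + 0.043432 = 0.063088
The normalizing constant is 0.06·0.92·0.39 + 0.75·0.92·0.61 + 0.63·0.08·0.39 + 0.89·0.08·0.61 = 0.505516
P(earthquake | alarm) = 0.063088/0.505516 ≈ 0.1248

With the extra evidence:
P(alarm | burglary) = 0.75×0.92 + 0.89×0.08 = 0.690000 + 0.071200 = 0.761200
Of this, 0.071200 comes from 0.89×0.08 (the earthquake=true cases).
So P(earthquake | alarm, burglary) = 0.071200/0.761200 ≈ 0.0935.

P(earthquake | alarm) ≈ 0.1248; P(earthquake | alarm, burglary) ≈ 0.0935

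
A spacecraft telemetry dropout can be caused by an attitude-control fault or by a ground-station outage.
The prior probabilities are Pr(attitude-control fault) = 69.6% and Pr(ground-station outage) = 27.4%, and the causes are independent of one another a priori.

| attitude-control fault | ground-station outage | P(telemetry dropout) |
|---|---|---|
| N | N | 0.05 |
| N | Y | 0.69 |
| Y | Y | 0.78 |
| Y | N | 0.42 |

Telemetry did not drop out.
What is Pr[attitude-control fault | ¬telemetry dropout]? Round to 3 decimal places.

P(¬telemetry dropout) = 0.95·0.304·0.726 + 0.31·0.304·0.274 + 0.58·0.696·0.726 + 0.22·0.696·0.274 = 0.209669 + 0.025822 + 0.293072 + 0.041955 = 0.570518
Of this, 0.335027 comes from 0.293072 + 0.041955 (the attitude-control fault=true cases).
Hence the posterior is 0.335027/0.570518 ≈ 0.587.

Pr[attitude-control fault | ¬telemetry dropout] ≈ 0.587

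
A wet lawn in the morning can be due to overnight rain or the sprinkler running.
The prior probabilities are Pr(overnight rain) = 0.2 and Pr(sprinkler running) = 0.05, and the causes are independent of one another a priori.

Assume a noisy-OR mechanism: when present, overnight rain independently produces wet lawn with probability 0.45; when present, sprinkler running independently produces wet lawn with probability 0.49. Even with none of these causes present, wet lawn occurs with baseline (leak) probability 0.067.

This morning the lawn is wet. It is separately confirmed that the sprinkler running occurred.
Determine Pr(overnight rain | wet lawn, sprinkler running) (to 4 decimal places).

Pr(overnight rain | wet lawn, sprinkler running) ≈ 0.2604

Under noisy-OR, P(wet lawn | causes) = 1 − (1−0.067)·∏(1−qᵢ) over the active causes.
P(wet lawn | sprinkler running) = 0.52417×0.8 + 0.738293×0.2 = 0.419336 + 0.147659 = 0.566995
The overnight rain-present share is 0.738293×0.2 = 0.147659.
P(overnight rain | wet lawn, sprinkler running) = 0.147659 / 0.566995 ≈ 0.2604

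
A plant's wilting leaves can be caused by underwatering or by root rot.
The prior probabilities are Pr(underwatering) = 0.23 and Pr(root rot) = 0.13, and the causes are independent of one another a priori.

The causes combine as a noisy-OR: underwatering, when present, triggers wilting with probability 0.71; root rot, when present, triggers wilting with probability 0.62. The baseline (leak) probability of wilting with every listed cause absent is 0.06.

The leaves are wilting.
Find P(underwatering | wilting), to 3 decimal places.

P(underwatering | wilting) ≈ 0.622

Under noisy-OR, P(wilting | causes) = 1 − (1−0.06)·∏(1−qᵢ) over the active causes.
P(wilting) = 0.06*0.77*0.87 + 0.6428*0.77*0.13 + 0.7274*0.23*0.87 + 0.896412*0.23*0.13 = 0.040194 + 0.064344 + 0.145553 + 0.026803 = 0.276894
The underwatering-present share is 0.145553 + 0.026803 = 0.172356.
So P(underwatering | wilting) = 0.172356/0.276894 ≈ 0.622.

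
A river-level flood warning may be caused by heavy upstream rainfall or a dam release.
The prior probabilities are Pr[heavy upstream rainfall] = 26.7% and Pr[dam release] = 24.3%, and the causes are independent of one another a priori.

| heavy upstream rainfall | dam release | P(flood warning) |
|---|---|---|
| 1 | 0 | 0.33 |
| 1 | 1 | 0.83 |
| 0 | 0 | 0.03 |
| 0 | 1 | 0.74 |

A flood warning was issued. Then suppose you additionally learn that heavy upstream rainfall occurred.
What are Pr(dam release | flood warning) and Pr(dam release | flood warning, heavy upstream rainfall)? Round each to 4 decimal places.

Sum P(flood warning|·) weighted by the priors over the 4 (heavy upstream rainfall, dam release) configurations:
  P(flood warning) = 0.03·0.733·0.757 + 0.74·0.733·0.243 + 0.33·0.267·0.757 + 0.83·0.267·0.243
        = 0.016646 + 0.131808 + 0.066699 + 0.053851 = 0.269004
Keeping only the dam release-present terms gives 0.185659, so
  P(dam release | flood warning) = 0.185659 / 0.269004 ≈ 0.6902

Now also conditioning on heavy upstream rainfall=true:
Numerator (weight on configurations with dam release): 0.83*0.243 = 0.201690
Normalizer over all consistent configurations: 0.33*0.757 + 0.83*0.243 = 0.451500
P(dam release | flood warning, heavy upstream rainfall) = 0.201690/0.451500 ≈ 0.4467

Pr(dam release | flood warning) ≈ 0.6902; Pr(dam release | flood warning, heavy upstream rainfall) ≈ 0.4467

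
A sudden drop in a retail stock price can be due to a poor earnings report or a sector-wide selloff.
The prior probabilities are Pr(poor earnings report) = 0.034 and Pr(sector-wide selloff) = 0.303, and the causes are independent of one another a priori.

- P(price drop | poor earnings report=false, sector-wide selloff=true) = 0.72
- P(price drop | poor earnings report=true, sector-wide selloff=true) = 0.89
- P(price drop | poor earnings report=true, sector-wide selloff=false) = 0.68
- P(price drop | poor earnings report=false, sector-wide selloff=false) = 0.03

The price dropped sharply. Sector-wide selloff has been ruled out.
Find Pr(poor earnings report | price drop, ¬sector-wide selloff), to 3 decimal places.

Enumerate both values of poor earnings report and weight by the priors:
  P(price drop | ¬sector-wide selloff) = 0.03·0.966 + 0.68·0.034
        = 0.028980 + 0.023120 = 0.052100
The terms with poor earnings report present sum to 0.023120, so
  P(poor earnings report | price drop, ¬sector-wide selloff) = 0.023120 / 0.052100 ≈ 0.444

Pr(poor earnings report | price drop, ¬sector-wide selloff) ≈ 0.444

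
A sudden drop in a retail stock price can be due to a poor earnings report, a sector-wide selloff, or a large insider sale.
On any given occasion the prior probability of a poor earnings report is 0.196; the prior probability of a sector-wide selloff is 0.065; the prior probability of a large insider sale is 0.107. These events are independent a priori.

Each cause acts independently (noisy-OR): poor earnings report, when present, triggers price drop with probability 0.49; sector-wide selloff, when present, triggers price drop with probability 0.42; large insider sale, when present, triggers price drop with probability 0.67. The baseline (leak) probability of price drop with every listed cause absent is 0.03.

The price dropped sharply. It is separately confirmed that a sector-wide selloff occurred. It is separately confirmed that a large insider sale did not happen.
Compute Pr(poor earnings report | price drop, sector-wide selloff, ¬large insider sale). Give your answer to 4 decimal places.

Under noisy-OR, P(price drop | causes) = 1 − (1−0.03)·∏(1−qᵢ) over the active causes.
P(price drop | sector-wide selloff, ¬large insider sale) = 0.4374*0.804 + 0.713074*0.196 = 0.351670 + 0.139763 = 0.491433
The poor earnings report-present share is 0.713074*0.196 = 0.139763.
Hence the posterior is 0.139763/0.491433 ≈ 0.2844.

Pr(poor earnings report | price drop, sector-wide selloff, ¬large insider sale) ≈ 0.2844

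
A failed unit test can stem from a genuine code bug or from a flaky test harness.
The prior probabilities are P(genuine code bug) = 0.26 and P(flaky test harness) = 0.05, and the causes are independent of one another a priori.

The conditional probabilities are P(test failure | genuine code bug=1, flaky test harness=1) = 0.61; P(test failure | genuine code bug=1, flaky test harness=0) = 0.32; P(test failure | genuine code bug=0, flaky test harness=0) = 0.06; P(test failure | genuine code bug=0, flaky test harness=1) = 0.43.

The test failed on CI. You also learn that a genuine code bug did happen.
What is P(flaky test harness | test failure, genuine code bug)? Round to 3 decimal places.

Enumerate both values of flaky test harness and weight by the priors:
  P(test failure | genuine code bug) = 0.32·0.95 + 0.61·0.05
        = 0.304000 + 0.030500 = 0.334500
The terms with flaky test harness present sum to 0.030500, so
  P(flaky test harness | test failure, genuine code bug) = 0.030500 / 0.334500 ≈ 0.091

P(flaky test harness | test failure, genuine code bug) ≈ 0.091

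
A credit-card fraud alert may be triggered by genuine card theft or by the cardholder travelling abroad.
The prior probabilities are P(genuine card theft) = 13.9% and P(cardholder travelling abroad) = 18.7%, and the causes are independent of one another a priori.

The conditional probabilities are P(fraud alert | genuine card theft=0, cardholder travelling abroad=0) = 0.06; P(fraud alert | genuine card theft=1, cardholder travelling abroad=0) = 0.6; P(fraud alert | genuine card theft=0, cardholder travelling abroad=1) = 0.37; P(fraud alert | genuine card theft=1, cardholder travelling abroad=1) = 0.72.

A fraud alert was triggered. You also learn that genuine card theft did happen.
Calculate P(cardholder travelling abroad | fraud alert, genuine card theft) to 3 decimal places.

P(fraud alert | genuine card theft) = 0.6*0.813 + 0.72*0.187 = 0.487800 + 0.134640 = 0.622440
Of this, 0.134640 comes from 0.72*0.187 (the cardholder travelling abroad=true cases).
So P(cardholder travelling abroad | fraud alert, genuine card theft) = 0.134640/0.622440 ≈ 0.216.

P(cardholder travelling abroad | fraud alert, genuine card theft) ≈ 0.216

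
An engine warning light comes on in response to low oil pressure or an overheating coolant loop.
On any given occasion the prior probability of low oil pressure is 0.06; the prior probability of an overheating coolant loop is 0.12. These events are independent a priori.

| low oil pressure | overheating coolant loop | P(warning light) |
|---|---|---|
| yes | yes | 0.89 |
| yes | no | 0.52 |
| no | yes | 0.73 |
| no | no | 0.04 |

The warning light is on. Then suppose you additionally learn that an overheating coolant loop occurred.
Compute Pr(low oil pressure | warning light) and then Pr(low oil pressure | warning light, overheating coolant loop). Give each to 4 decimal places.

Pr(low oil pressure | warning light) ≈ 0.2268; Pr(low oil pressure | warning light, overheating coolant loop) ≈ 0.0722

Numerator (weight on configurations with low oil pressure): 0.027456 + 0.006408 = 0.033864
The normalizing constant is 0.04*0.94*0.88 + 0.73*0.94*0.12 + 0.52*0.06*0.88 + 0.89*0.06*0.12 = 0.149296
P(low oil pressure | warning light) = 0.033864/0.149296 ≈ 0.2268

With the extra evidence:
P(warning light | overheating coolant loop) = 0.73·0.94 + 0.89·0.06 = 0.686200 + 0.053400 = 0.739600
Restricting to configurations with low oil pressure present: 0.89·0.06 = 0.053400.
So P(low oil pressure | warning light, overheating coolant loop) = 0.053400/0.739600 ≈ 0.0722.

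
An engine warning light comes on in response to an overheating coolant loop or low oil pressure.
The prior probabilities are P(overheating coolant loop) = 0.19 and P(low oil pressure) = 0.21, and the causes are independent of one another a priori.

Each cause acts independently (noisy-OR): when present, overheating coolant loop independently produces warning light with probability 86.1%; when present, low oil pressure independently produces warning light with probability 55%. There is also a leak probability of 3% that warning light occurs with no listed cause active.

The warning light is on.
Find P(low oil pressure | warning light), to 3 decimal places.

P(low oil pressure | warning light) ≈ 0.472

Under noisy-OR, P(warning light | causes) = 1 − (1−0.03)·∏(1−qᵢ) over the active causes.
Sum P(warning light|·) weighted by the priors over the 4 (overheating coolant loop, low oil pressure) configurations:
  P(warning light) = 0.03*0.81*0.79 + 0.5635*0.81*0.21 + 0.86517*0.19*0.79 + 0.939326*0.19*0.21
        = 0.019197 + 0.095851 + 0.129862 + 0.037479 = 0.282389
Keeping only the low oil pressure-present terms gives 0.133330, so
  P(low oil pressure | warning light) = 0.133330 / 0.282389 ≈ 0.472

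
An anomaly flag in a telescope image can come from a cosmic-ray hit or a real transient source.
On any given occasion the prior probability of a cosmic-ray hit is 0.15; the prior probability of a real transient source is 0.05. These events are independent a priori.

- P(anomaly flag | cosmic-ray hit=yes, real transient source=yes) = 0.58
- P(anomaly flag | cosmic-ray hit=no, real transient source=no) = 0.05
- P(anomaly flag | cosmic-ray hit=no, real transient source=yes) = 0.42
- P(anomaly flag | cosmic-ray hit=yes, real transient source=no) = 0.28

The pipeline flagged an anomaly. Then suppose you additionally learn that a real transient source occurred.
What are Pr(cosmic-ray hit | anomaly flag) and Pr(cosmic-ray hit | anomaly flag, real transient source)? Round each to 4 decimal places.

Pr(cosmic-ray hit | anomaly flag) ≈ 0.4318; Pr(cosmic-ray hit | anomaly flag, real transient source) ≈ 0.1959

By total probability over the 4 (cosmic-ray hit, real transient source) configurations:
  P(anomaly flag) = 0.05×0.85×0.95 + 0.42×0.85×0.05 + 0.28×0.15×0.95 + 0.58×0.15×0.05
        = 0.040375 + 0.017850 + 0.039900 + 0.004350 = 0.102475
The terms with cosmic-ray hit present sum to 0.044250, so
  P(cosmic-ray hit | anomaly flag) = 0.044250 / 0.102475 ≈ 0.4318

Now condition on the additional information:
Sum P(anomaly flag|·) weighted by the priors over both values of cosmic-ray hit:
  P(anomaly flag | real transient source) = 0.42·0.85 + 0.58·0.15
        = 0.357000 + 0.087000 = 0.444000
The terms with cosmic-ray hit present sum to 0.087000, so
  P(cosmic-ray hit | anomaly flag, real transient source) = 0.087000 / 0.444000 ≈ 0.1959
Conditioning on real transient source lowers the posterior on cosmic-ray hit: the classic explaining-away effect in a common-effect structure.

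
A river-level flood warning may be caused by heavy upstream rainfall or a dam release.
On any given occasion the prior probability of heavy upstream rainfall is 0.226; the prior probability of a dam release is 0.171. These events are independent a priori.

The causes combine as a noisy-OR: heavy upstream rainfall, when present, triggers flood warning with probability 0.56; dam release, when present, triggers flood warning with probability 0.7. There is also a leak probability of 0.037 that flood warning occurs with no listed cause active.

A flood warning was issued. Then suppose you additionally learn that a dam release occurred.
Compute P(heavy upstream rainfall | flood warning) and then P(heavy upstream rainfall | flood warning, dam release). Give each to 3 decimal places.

P(heavy upstream rainfall | flood warning) ≈ 0.546; P(heavy upstream rainfall | flood warning, dam release) ≈ 0.264

Under noisy-OR, P(flood warning | causes) = 1 − (1−0.037)·∏(1−qᵢ) over the active causes.
Sum P(flood warning|·) weighted by the priors over the 4 (heavy upstream rainfall, dam release) configurations:
  P(flood warning) = 0.037*0.774*0.829 + 0.7111*0.774*0.171 + 0.57628*0.226*0.829 + 0.872884*0.226*0.171
        = 0.023741 + 0.094117 + 0.107968 + 0.033733 = 0.259559
The terms with heavy upstream rainfall present sum to 0.141701, so
  P(heavy upstream rainfall | flood warning) = 0.141701 / 0.259559 ≈ 0.546

Now also conditioning on dam release=true:
P(flood warning | dam release) = 0.7111×0.774 + 0.872884×0.226 = 0.550391 + 0.197272 = 0.747663
The heavy upstream rainfall-present share is 0.872884×0.226 = 0.197272.
P(heavy upstream rainfall | flood warning, dam release) = 0.197272 / 0.747663 ≈ 0.264
The drop from 0.546 to 0.264 is the explaining-away (discounting) effect.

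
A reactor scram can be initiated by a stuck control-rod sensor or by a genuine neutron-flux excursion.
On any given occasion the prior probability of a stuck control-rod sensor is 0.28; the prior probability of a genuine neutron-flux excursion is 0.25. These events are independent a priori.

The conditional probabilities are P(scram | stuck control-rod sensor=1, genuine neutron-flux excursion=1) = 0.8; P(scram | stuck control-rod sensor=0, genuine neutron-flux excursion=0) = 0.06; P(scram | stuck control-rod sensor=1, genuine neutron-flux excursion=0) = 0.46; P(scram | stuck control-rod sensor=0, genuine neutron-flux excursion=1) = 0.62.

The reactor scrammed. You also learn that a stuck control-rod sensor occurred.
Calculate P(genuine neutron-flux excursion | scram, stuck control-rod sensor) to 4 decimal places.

P(genuine neutron-flux excursion | scram, stuck control-rod sensor) ≈ 0.3670

P(scram | stuck control-rod sensor) = 0.46*0.75 + 0.8*0.25 = 0.345000 + 0.200000 = 0.545000
The genuine neutron-flux excursion-present share is 0.8*0.25 = 0.200000.
P(genuine neutron-flux excursion | scram, stuck control-rod sensor) = 0.200000 / 0.545000 ≈ 0.3670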